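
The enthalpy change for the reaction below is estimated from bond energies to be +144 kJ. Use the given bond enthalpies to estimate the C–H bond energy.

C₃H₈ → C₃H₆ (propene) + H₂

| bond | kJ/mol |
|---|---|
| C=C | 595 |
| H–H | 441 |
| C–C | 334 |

D(C–H) ≈ 423 kJ/mol

Let D be the C–H bond energy.
Σ(broken) = 2×334 + 8×D = 668 + 8D
Σ(formed) = 1×334 + 6×D + 1×595 + 1×441 = 1370 + 6D
ΔH = Σ(broken) − Σ(formed) = (668 + 8D) − (1370 + 6D) = −702 + 2D
Setting this equal to +144 kJ gives 2D = 846, so D = 423 kJ/mol.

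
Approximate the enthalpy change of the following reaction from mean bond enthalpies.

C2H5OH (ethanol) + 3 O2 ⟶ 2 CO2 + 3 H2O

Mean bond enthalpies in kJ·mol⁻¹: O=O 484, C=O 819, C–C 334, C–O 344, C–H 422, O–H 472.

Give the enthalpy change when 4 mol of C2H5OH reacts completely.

ΔH = −5584 kJ

Bonds broken (reactants):
  C–C: 1 × 334 = 334
  C–H: 5 × 422 = 2110
  C–O: 1 × 344 = 344
  O–H: 1 × 472 = 472
  O=O: 3 × 484 = 1452
  Σ(broken) = 4712 kJ
Bonds formed (products):
  C=O: 4 × 819 = 3276
  O–H: 6 × 472 = 2832
  Σ(formed) = 6108 kJ
ΔH = Σ(broken) − Σ(formed) = 4712 − 6108 = −1396 kJ
For 4× the reaction as written: 4 × (−1396) = −5584 kJ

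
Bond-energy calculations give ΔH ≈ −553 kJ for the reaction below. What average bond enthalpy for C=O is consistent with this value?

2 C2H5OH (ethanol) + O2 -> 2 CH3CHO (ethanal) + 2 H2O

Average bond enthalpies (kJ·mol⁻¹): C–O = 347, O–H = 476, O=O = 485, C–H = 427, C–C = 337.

D(C=O) ≈ 817 kJ/mol

Let D be the C=O bond energy.
Σ(broken) = 2×337 + 10×427 + 2×347 + 2×476 + 1×485 = 7075
Σ(formed) = 2×337 + 8×427 + 2×D + 4×476 = 5994 + 2D
ΔH = Σ(broken) − Σ(formed) = (7075) − (5994 + 2D) = +1081 − 2D
Setting this equal to −553 kJ gives 2D = 1634, so D = 817 kJ/mol.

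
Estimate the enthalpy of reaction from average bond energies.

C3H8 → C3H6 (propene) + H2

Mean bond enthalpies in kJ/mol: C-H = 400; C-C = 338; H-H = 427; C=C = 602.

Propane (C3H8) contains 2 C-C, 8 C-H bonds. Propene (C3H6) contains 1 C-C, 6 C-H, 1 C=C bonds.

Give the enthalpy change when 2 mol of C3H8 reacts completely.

ΔH = +218 kJ

Bonds broken (reactants):
  C-C: 2 × 338 = 676
  C-H: 8 × 400 = 3200
  Σ(broken) = 3876 kJ
Bonds formed (products):
  C-C: 1 × 338 = 338
  C-H: 6 × 400 = 2400
  C=C: 1 × 602 = 602
  H-H: 1 × 427 = 427
  Σ(formed) = 3767 kJ
ΔH = Σ(broken) − Σ(formed) = 3876 − 3767 = +109 kJ
For 2× the reaction as written: 2 × (+109) = +218 kJ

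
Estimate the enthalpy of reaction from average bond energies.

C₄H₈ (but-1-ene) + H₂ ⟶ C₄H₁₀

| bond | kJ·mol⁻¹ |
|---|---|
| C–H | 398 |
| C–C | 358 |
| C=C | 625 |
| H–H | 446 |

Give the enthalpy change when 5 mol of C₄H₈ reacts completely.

ΔH = −415 kJ

Bonds broken (reactants):
  C–C: 2 × 358 = 716
  C–H: 8 × 398 = 3184
  C=C: 1 × 625 = 625
  H–H: 1 × 446 = 446
  Σ(broken) = 4971 kJ
Bonds formed (products):
  C–C: 3 × 358 = 1074
  C–H: 10 × 398 = 3980
  Σ(formed) = 5054 kJ
ΔH = Σ(broken) − Σ(formed) = 4971 − 5054 = −83 kJ
For 5× the reaction as written: 5 × (−83) = −415 kJ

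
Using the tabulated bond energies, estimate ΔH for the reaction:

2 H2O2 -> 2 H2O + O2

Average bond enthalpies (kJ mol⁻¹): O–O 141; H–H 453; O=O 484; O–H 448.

ΔH ≈ −202 kJ

Bonds broken (reactants):
  O–H: 4 × 448 = 1792
  O–O: 2 × 141 = 282
  Σ(broken) = 2074 kJ
Bonds formed (products):
  O–H: 4 × 448 = 1792
  O=O: 1 × 484 = 484
  Σ(formed) = 2276 kJ
ΔH = Σ(broken) − Σ(formed) = 2074 − 2276 = −202 kJ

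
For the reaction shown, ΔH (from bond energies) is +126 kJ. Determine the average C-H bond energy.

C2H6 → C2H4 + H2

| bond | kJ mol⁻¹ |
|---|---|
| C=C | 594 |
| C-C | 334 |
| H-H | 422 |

D(C-H) ≈ 404 kJ/mol

Let D be the C-H bond energy.
Σ(broken) = 1×334 + 6×D = 334 + 6D
Σ(formed) = 4×D + 1×594 + 1×422 = 1016 + 4D
ΔH = Σ(broken) − Σ(formed) = (334 + 6D) − (1016 + 4D) = −682 + 2D
Setting this equal to +126 kJ gives 2D = 808, so D = 404 kJ/mol.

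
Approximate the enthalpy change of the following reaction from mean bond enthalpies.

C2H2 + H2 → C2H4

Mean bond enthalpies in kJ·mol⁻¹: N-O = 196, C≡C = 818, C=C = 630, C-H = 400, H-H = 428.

Bonds broken (reactants):
  C≡C: 1 × 818 = 818
  C-H: 2 × 400 = 800
  H-H: 1 × 428 = 428
  Σ(broken) = 2046 kJ
Bonds formed (products):
  C-H: 4 × 400 = 1600
  C=C: 1 × 630 = 630
  Σ(formed) = 2230 kJ
ΔH = Σ(broken) − Σ(formed) = 2046 − 2230 = −184 kJ

ΔH ≈ −184 kJ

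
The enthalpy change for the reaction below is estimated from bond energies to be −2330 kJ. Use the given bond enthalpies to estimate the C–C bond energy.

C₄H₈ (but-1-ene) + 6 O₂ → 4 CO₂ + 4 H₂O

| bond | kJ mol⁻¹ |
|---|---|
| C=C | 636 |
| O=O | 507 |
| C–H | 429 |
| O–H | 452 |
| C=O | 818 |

Let D be the C–C bond energy.
Σ(broken) = 2×D + 8×429 + 1×636 + 6×507 = 7110 + 2D
Σ(formed) = 8×818 + 8×452 = 10160
ΔH = Σ(broken) − Σ(formed) = (7110 + 2D) − (10160) = −3050 + 2D
Setting this equal to −2330 kJ gives 2D = 720, so D = 360 kJ/mol.

D(C–C) ≈ 360 kJ/mol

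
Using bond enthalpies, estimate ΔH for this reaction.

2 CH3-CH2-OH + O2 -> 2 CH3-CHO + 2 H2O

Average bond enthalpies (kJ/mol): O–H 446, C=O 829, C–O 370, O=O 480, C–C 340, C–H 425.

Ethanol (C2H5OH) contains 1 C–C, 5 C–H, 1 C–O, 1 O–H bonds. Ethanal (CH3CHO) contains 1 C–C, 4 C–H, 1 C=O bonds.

ΔH ≈ −480 kJ

Bonds broken (reactants):
  C–C: 2 × 340 = 680
  C–H: 10 × 425 = 4250
  C–O: 2 × 370 = 740
  O–H: 2 × 446 = 892
  O=O: 1 × 480 = 480
  Σ(broken) = 7042 kJ
Bonds formed (products):
  C–C: 2 × 340 = 680
  C–H: 8 × 425 = 3400
  C=O: 2 × 829 = 1658
  O–H: 4 × 446 = 1784
  Σ(formed) = 7522 kJ
ΔH = Σ(broken) − Σ(formed) = 7042 − 7522 = −480 kJ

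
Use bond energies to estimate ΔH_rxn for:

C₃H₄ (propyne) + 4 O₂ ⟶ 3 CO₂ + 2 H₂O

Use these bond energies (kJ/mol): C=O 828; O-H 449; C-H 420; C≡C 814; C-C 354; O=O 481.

Bonds broken (reactants):
  C≡C: 1 × 814 = 814
  C-C: 1 × 354 = 354
  C-H: 4 × 420 = 1680
  O=O: 4 × 481 = 1924
  Σ(broken) = 4772 kJ
Bonds formed (products):
  C=O: 6 × 828 = 4968
  O-H: 4 × 449 = 1796
  Σ(formed) = 6764 kJ
ΔH = Σ(broken) − Σ(formed) = 4772 − 6764 = −1992 kJ

ΔH ≈ −1992 kJ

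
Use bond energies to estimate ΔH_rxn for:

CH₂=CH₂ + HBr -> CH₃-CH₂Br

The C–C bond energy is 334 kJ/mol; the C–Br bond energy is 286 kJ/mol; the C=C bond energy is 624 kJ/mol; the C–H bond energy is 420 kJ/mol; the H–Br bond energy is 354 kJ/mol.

Bonds broken (reactants):
  C–H: 4 × 420 = 1680
  C=C: 1 × 624 = 624
  H–Br: 1 × 354 = 354
  Σ(broken) = 2658 kJ
Bonds formed (products):
  C–Br: 1 × 286 = 286
  C–C: 1 × 334 = 334
  C–H: 5 × 420 = 2100
  Σ(formed) = 2720 kJ
ΔH = Σ(broken) − Σ(formed) = 2658 − 2720 = −62 kJ

ΔH ≈ −62 kJ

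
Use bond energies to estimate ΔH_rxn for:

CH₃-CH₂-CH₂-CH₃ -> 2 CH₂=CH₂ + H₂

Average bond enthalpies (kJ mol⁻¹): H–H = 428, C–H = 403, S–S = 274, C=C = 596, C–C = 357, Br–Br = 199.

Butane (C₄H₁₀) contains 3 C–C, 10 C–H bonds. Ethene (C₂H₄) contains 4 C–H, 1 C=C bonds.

ΔH ≈ +257 kJ

Bonds broken (reactants):
  C–C: 3 × 357 = 1071
  C–H: 10 × 403 = 4030
  Σ(broken) = 5101 kJ
Bonds formed (products):
  C–H: 8 × 403 = 3224
  C=C: 2 × 596 = 1192
  H–H: 1 × 428 = 428
  Σ(formed) = 4844 kJ
ΔH = Σ(broken) − Σ(formed) = 5101 − 4844 = +257 kJ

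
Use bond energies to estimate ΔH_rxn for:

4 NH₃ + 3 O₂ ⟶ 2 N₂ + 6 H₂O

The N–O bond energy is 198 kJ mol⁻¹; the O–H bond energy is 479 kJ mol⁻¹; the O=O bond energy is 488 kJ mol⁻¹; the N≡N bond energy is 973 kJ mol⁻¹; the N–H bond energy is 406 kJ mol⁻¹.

Bonds broken (reactants):
  N–H: 12 × 406 = 4872
  O=O: 3 × 488 = 1464
  Σ(broken) = 6336 kJ
Bonds formed (products):
  N≡N: 2 × 973 = 1946
  O–H: 12 × 479 = 5748
  Σ(formed) = 7694 kJ
ΔH = Σ(broken) − Σ(formed) = 6336 − 7694 = −1358 kJ

ΔH ≈ −1358 kJ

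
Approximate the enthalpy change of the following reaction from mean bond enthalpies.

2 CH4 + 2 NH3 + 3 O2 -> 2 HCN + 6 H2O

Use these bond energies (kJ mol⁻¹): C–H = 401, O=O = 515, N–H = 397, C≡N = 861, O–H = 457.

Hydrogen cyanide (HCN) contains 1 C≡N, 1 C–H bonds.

Bonds broken (reactants):
  C–H: 8 × 401 = 3208
  N–H: 6 × 397 = 2382
  O=O: 3 × 515 = 1545
  Σ(broken) = 7135 kJ
Bonds formed (products):
  C≡N: 2 × 861 = 1722
  C–H: 2 × 401 = 802
  O–H: 12 × 457 = 5484
  Σ(formed) = 8008 kJ
ΔH = Σ(broken) − Σ(formed) = 7135 − 8008 = −873 kJ

ΔH ≈ −873 kJ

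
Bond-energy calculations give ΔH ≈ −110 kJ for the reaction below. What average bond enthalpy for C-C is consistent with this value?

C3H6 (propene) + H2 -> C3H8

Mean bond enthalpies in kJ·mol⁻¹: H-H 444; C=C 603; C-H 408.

Let D be the C-C bond energy.
Σ(broken) = 1×D + 6×408 + 1×603 + 1×444 = 3495 + D
Σ(formed) = 2×D + 8×408 = 3264 + 2D
ΔH = Σ(broken) − Σ(formed) = (3495 + D) − (3264 + 2D) = +231 − D
Setting this equal to −110 kJ gives D = 341 kJ/mol.

D(C-C) ≈ 341 kJ/mol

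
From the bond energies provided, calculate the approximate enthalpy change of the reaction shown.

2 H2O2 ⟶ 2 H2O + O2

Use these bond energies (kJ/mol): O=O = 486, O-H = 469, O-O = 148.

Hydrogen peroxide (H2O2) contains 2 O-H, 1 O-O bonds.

ΔH ≈ −190 kJ

Bonds broken (reactants):
  O-H: 4 × 469 = 1876
  O-O: 2 × 148 = 296
  Σ(broken) = 2172 kJ
Bonds formed (products):
  O-H: 4 × 469 = 1876
  O=O: 1 × 486 = 486
  Σ(formed) = 2362 kJ
ΔH = Σ(broken) − Σ(formed) = 2172 − 2362 = −190 kJ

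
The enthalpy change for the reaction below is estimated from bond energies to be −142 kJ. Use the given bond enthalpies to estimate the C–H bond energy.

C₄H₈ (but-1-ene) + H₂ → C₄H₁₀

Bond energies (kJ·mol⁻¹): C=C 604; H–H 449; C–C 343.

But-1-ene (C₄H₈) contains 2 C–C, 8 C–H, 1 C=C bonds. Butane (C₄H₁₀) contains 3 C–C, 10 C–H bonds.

Let D be the C–H bond energy.
Σ(broken) = 2×343 + 8×D + 1×604 + 1×449 = 1739 + 8D
Σ(formed) = 3×343 + 10×D = 1029 + 10D
ΔH = Σ(broken) − Σ(formed) = (1739 + 8D) − (1029 + 10D) = +710 − 2D
Setting this equal to −142 kJ gives 2D = 852, so D = 426 kJ/mol.

D(C–H) ≈ 426 kJ/mol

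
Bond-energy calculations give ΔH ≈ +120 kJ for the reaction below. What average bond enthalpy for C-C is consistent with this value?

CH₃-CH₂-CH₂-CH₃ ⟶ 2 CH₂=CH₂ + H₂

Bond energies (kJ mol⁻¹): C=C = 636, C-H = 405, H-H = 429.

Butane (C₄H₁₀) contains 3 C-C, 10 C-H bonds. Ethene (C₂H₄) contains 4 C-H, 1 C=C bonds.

Let D be the C-C bond energy.
Σ(broken) = 3×D + 10×405 = 4050 + 3D
Σ(formed) = 8×405 + 2×636 + 1×429 = 4941
ΔH = Σ(broken) − Σ(formed) = (4050 + 3D) − (4941) = −891 + 3D
Setting this equal to +120 kJ gives 3D = 1011, so D = 337 kJ/mol.

D(C-C) ≈ 337 kJ/mol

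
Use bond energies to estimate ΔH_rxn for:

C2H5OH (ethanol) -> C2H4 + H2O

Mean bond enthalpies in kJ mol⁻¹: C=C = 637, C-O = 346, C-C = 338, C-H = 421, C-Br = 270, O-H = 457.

ΔH ≈ +11 kJ

Bonds broken (reactants):
  C-C: 1 × 338 = 338
  C-H: 5 × 421 = 2105
  C-O: 1 × 346 = 346
  O-H: 1 × 457 = 457
  Σ(broken) = 3246 kJ
Bonds formed (products):
  C-H: 4 × 421 = 1684
  C=C: 1 × 637 = 637
  O-H: 2 × 457 = 914
  Σ(formed) = 3235 kJ
ΔH = Σ(broken) − Σ(formed) = 3246 − 3235 = +11 kJ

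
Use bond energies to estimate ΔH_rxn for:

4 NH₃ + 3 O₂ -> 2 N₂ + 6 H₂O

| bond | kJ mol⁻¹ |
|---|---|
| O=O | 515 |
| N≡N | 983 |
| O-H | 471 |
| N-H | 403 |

Bonds broken (reactants):
  N-H: 12 × 403 = 4836
  O=O: 3 × 515 = 1545
  Σ(broken) = 6381 kJ
Bonds formed (products):
  N≡N: 2 × 983 = 1966
  O-H: 12 × 471 = 5652
  Σ(formed) = 7618 kJ
ΔH = Σ(broken) − Σ(formed) = 6381 − 7618 = −1237 kJ

ΔH ≈ −1237 kJ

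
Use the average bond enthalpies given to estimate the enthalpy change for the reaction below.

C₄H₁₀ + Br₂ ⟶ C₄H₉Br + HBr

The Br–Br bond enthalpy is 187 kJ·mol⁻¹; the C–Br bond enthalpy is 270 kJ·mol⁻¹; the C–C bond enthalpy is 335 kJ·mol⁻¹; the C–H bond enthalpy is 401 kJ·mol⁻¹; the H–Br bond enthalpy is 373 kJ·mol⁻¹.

Bonds broken (reactants):
  Br–Br: 1 × 187 = 187
  C–C: 3 × 335 = 1005
  C–H: 10 × 401 = 4010
  Σ(broken) = 5202 kJ
Bonds formed (products):
  C–Br: 1 × 270 = 270
  C–C: 3 × 335 = 1005
  C–H: 9 × 401 = 3609
  H–Br: 1 × 373 = 373
  Σ(formed) = 5257 kJ
ΔH = Σ(broken) − Σ(formed) = 5202 − 5257 = −55 kJ

ΔH ≈ −55 kJ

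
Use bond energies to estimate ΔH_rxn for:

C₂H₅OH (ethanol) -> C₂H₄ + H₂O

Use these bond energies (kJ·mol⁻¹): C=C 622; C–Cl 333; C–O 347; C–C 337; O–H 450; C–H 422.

Bonds broken (reactants):
  C–C: 1 × 337 = 337
  C–H: 5 × 422 = 2110
  C–O: 1 × 347 = 347
  O–H: 1 × 450 = 450
  Σ(broken) = 3244 kJ
Bonds formed (products):
  C–H: 4 × 422 = 1688
  C=C: 1 × 622 = 622
  O–H: 2 × 450 = 900
  Σ(formed) = 3210 kJ
ΔH = Σ(broken) − Σ(formed) = 3244 − 3210 = +34 kJ

ΔH ≈ +34 kJ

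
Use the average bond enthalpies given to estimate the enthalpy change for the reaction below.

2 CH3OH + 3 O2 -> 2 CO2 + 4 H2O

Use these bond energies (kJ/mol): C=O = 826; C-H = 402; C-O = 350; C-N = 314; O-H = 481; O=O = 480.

ΔH ≈ −1638 kJ

Bonds broken (reactants):
  C-H: 6 × 402 = 2412
  C-O: 2 × 350 = 700
  O-H: 2 × 481 = 962
  O=O: 3 × 480 = 1440
  Σ(broken) = 5514 kJ
Bonds formed (products):
  C=O: 4 × 826 = 3304
  O-H: 8 × 481 = 3848
  Σ(formed) = 7152 kJ
ΔH = Σ(broken) − Σ(formed) = 5514 − 7152 = −1638 kJ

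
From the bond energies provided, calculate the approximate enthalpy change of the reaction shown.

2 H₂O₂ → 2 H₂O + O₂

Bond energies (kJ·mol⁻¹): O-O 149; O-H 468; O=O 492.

Bonds broken (reactants):
  O-H: 4 × 468 = 1872
  O-O: 2 × 149 = 298
  Σ(broken) = 2170 kJ
Bonds formed (products):
  O-H: 4 × 468 = 1872
  O=O: 1 × 492 = 492
  Σ(formed) = 2364 kJ
ΔH = Σ(broken) − Σ(formed) = 2170 − 2364 = −194 kJ

ΔH ≈ −194 kJ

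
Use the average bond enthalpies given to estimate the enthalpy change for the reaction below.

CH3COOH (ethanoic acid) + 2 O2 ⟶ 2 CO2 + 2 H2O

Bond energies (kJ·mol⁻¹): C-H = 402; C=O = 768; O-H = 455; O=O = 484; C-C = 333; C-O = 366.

Bonds broken (reactants):
  C-C: 1 × 333 = 333
  C-H: 3 × 402 = 1206
  C-O: 1 × 366 = 366
  C=O: 1 × 768 = 768
  O-H: 1 × 455 = 455
  O=O: 2 × 484 = 968
  Σ(broken) = 4096 kJ
Bonds formed (products):
  C=O: 4 × 768 = 3072
  O-H: 4 × 455 = 1820
  Σ(formed) = 4892 kJ
ΔH = Σ(broken) − Σ(formed) = 4096 − 4892 = −796 kJ

ΔH ≈ −796 kJ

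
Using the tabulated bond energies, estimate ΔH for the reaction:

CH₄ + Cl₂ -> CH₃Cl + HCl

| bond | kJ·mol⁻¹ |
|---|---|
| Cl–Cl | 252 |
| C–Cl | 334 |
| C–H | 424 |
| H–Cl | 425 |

Bonds broken (reactants):
  C–H: 4 × 424 = 1696
  Cl–Cl: 1 × 252 = 252
  Σ(broken) = 1948 kJ
Bonds formed (products):
  C–Cl: 1 × 334 = 334
  C–H: 3 × 424 = 1272
  H–Cl: 1 × 425 = 425
  Σ(formed) = 2031 kJ
ΔH = Σ(broken) − Σ(formed) = 1948 − 2031 = −83 kJ

ΔH ≈ −83 kJ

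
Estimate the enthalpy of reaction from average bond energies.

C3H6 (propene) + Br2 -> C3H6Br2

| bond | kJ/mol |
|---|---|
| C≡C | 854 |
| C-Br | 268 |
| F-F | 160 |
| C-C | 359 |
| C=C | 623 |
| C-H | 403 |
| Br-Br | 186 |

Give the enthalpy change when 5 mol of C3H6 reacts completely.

ΔH = −430 kJ

Bonds broken (reactants):
  Br-Br: 1 × 186 = 186
  C-C: 1 × 359 = 359
  C-H: 6 × 403 = 2418
  C=C: 1 × 623 = 623
  Σ(broken) = 3586 kJ
Bonds formed (products):
  C-Br: 2 × 268 = 536
  C-C: 2 × 359 = 718
  C-H: 6 × 403 = 2418
  Σ(formed) = 3672 kJ
ΔH = Σ(broken) − Σ(formed) = 3586 − 3672 = −86 kJ
For 5× the reaction as written: 5 × (−86) = −430 kJ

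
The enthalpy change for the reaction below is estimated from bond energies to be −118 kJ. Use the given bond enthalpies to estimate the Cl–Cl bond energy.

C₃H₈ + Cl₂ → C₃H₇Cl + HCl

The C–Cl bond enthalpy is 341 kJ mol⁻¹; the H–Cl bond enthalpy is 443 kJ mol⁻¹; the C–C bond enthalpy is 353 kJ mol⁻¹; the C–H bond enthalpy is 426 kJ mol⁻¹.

Let D be the Cl–Cl bond energy.
Σ(broken) = 2×353 + 8×426 + 1×D = 4114 + D
Σ(formed) = 2×353 + 1×341 + 7×426 + 1×443 = 4472
ΔH = Σ(broken) − Σ(formed) = (4114 + D) − (4472) = −358 + D
Setting this equal to −118 kJ gives D = 240 kJ/mol.

D(Cl–Cl) ≈ 240 kJ/mol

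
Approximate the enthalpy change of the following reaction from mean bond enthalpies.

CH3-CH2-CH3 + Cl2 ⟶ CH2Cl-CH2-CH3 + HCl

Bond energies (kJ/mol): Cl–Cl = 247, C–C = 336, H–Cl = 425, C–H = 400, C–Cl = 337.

ΔH ≈ −115 kJ

Bonds broken (reactants):
  C–C: 2 × 336 = 672
  C–H: 8 × 400 = 3200
  Cl–Cl: 1 × 247 = 247
  Σ(broken) = 4119 kJ
Bonds formed (products):
  C–C: 2 × 336 = 672
  C–Cl: 1 × 337 = 337
  C–H: 7 × 400 = 2800
  H–Cl: 1 × 425 = 425
  Σ(formed) = 4234 kJ
ΔH = Σ(broken) − Σ(formed) = 4119 − 4234 = −115 kJ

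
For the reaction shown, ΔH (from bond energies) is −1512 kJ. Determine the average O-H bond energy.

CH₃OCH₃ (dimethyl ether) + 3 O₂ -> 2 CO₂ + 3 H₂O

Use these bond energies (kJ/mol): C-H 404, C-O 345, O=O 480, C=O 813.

Let D be the O-H bond energy.
Σ(broken) = 6×404 + 2×345 + 3×480 = 4554
Σ(formed) = 4×813 + 6×D = 3252 + 6D
ΔH = Σ(broken) − Σ(formed) = (4554) − (3252 + 6D) = +1302 − 6D
Setting this equal to −1512 kJ gives 6D = 2814, so D = 469 kJ/mol.

D(O-H) ≈ 469 kJ/mol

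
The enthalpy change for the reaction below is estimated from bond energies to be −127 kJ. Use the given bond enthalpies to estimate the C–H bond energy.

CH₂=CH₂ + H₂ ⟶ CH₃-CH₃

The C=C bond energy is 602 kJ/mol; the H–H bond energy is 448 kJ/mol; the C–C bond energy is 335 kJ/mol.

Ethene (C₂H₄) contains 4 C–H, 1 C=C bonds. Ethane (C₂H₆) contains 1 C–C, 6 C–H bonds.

D(C–H) ≈ 421 kJ/mol

Let D be the C–H bond energy.
Σ(broken) = 4×D + 1×602 + 1×448 = 1050 + 4D
Σ(formed) = 1×335 + 6×D = 335 + 6D
ΔH = Σ(broken) − Σ(formed) = (1050 + 4D) − (335 + 6D) = +715 − 2D
Setting this equal to −127 kJ gives 2D = 842, so D = 421 kJ/mol.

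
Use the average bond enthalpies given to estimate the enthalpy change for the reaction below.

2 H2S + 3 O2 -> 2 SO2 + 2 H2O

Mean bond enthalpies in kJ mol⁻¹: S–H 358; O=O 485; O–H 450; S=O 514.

ΔH ≈ −969 kJ

Bonds broken (reactants):
  O=O: 3 × 485 = 1455
  S–H: 4 × 358 = 1432
  Σ(broken) = 2887 kJ
Bonds formed (products):
  O–H: 4 × 450 = 1800
  S=O: 4 × 514 = 2056
  Σ(formed) = 3856 kJ
ΔH = Σ(broken) − Σ(formed) = 2887 − 3856 = −969 kJ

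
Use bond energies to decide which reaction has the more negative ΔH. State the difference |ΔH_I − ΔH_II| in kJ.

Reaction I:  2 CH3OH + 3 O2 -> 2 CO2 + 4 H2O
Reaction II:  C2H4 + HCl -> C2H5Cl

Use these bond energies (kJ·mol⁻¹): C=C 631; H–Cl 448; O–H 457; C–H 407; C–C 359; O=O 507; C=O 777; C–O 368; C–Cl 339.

Reaction I:
  Bonds broken (reactants):
    C–H: 6 × 407 = 2442
    C–O: 2 × 368 = 736
    O–H: 2 × 457 = 914
    O=O: 3 × 507 = 1521
    Σ(broken) = 5613 kJ
  Bonds formed (products):
    C=O: 4 × 777 = 3108
    O–H: 8 × 457 = 3656
    Σ(formed) = 6764 kJ
  ΔH_I = 5613 − 6764 = −1151 kJ
Reaction II:
  Bonds broken (reactants):
    C–H: 4 × 407 = 1628
    C=C: 1 × 631 = 631
    H–Cl: 1 × 448 = 448
    Σ(broken) = 2707 kJ
  Bonds formed (products):
    C–C: 1 × 359 = 359
    C–Cl: 1 × 339 = 339
    C–H: 5 × 407 = 2035
    Σ(formed) = 2733 kJ
  ΔH_II = 2707 − 2733 = −26 kJ
ΔH_I − ΔH_II = −1125 kJ, so reaction I has the more negative ΔH; |ΔH_I − ΔH_II| = 1125 kJ.

Reaction I, by 1125 kJ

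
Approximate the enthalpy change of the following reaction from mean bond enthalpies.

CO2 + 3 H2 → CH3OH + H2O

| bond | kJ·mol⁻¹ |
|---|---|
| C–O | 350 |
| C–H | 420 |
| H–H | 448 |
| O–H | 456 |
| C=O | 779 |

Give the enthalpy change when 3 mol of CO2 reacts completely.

ΔH = −228 kJ

Bonds broken (reactants):
  C=O: 2 × 779 = 1558
  H–H: 3 × 448 = 1344
  Σ(broken) = 2902 kJ
Bonds formed (products):
  C–H: 3 × 420 = 1260
  C–O: 1 × 350 = 350
  O–H: 3 × 456 = 1368
  Σ(formed) = 2978 kJ
ΔH = Σ(broken) − Σ(formed) = 2902 − 2978 = −76 kJ
For 3× the reaction as written: 3 × (−76) = −228 kJ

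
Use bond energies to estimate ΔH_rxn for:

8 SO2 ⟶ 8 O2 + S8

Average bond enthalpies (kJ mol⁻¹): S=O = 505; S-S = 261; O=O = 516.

ΔH ≈ +1864 kJ

Bonds broken (reactants):
  S=O: 16 × 505 = 8080
  Σ(broken) = 8080 kJ
Bonds formed (products):
  O=O: 8 × 516 = 4128
  S-S: 8 × 261 = 2088
  Σ(formed) = 6216 kJ
ΔH = Σ(broken) − Σ(formed) = 8080 − 6216 = +1864 kJ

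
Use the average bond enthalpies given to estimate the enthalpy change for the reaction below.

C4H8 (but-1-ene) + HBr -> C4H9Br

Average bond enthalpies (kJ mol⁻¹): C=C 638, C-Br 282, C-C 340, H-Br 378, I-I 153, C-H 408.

Bonds broken (reactants):
  C-C: 2 × 340 = 680
  C-H: 8 × 408 = 3264
  C=C: 1 × 638 = 638
  H-Br: 1 × 378 = 378
  Σ(broken) = 4960 kJ
Bonds formed (products):
  C-Br: 1 × 282 = 282
  C-C: 3 × 340 = 1020
  C-H: 9 × 408 = 3672
  Σ(formed) = 4974 kJ
ΔH = Σ(broken) − Σ(formed) = 4960 − 4974 = −14 kJ

ΔH ≈ −14 kJ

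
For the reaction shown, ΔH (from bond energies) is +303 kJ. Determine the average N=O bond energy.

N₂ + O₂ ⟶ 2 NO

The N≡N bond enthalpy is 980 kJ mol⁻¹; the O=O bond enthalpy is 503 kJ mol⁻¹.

D(N=O) ≈ 590 kJ/mol

Let D be the N=O bond energy.
Σ(broken) = 1×980 + 1×503 = 1483
Σ(formed) = 2×D = 2D
ΔH = Σ(broken) − Σ(formed) = (1483) − (2D) = +1483 − 2D
Setting this equal to +303 kJ gives 2D = 1180, so D = 590 kJ/mol.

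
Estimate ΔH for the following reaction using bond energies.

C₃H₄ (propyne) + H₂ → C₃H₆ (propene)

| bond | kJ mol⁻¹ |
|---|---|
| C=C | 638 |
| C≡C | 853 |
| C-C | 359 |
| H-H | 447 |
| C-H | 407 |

ΔH ≈ −152 kJ

Bonds broken (reactants):
  C≡C: 1 × 853 = 853
  C-C: 1 × 359 = 359
  C-H: 4 × 407 = 1628
  H-H: 1 × 447 = 447
  Σ(broken) = 3287 kJ
Bonds formed (products):
  C-C: 1 × 359 = 359
  C-H: 6 × 407 = 2442
  C=C: 1 × 638 = 638
  Σ(formed) = 3439 kJ
ΔH = Σ(broken) − Σ(formed) = 3287 − 3439 = −152 kJ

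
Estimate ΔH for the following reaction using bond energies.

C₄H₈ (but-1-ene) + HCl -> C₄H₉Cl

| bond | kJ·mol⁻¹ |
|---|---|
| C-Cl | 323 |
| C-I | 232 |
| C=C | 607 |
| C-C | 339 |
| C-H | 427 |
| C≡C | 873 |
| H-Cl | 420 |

Bonds broken (reactants):
  C-C: 2 × 339 = 678
  C-H: 8 × 427 = 3416
  C=C: 1 × 607 = 607
  H-Cl: 1 × 420 = 420
  Σ(broken) = 5121 kJ
Bonds formed (products):
  C-C: 3 × 339 = 1017
  C-Cl: 1 × 323 = 323
  C-H: 9 × 427 = 3843
  Σ(formed) = 5183 kJ
ΔH = Σ(broken) − Σ(formed) = 5121 − 5183 = −62 kJ

ΔH ≈ −62 kJ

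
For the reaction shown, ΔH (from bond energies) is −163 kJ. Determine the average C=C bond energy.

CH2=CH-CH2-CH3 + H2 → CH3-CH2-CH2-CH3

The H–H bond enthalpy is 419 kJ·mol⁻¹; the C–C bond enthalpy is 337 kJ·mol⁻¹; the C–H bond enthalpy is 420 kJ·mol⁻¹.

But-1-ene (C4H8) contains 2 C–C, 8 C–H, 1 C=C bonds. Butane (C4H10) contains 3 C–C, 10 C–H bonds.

Let D be the C=C bond energy.
Σ(broken) = 2×337 + 8×420 + 1×D + 1×419 = 4453 + D
Σ(formed) = 3×337 + 10×420 = 5211
ΔH = Σ(broken) − Σ(formed) = (4453 + D) − (5211) = −758 + D
Setting this equal to −163 kJ gives D = 595 kJ/mol.

D(C=C) ≈ 595 kJ/mol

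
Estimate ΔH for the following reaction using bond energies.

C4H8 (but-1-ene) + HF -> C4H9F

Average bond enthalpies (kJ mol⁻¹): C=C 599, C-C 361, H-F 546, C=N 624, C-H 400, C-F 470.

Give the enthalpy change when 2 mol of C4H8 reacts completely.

ΔH = −172 kJ

Bonds broken (reactants):
  C-C: 2 × 361 = 722
  C-H: 8 × 400 = 3200
  C=C: 1 × 599 = 599
  H-F: 1 × 546 = 546
  Σ(broken) = 5067 kJ
Bonds formed (products):
  C-C: 3 × 361 = 1083
  C-F: 1 × 470 = 470
  C-H: 9 × 400 = 3600
  Σ(formed) = 5153 kJ
ΔH = Σ(broken) − Σ(formed) = 5067 − 5153 = −86 kJ
For 2× the reaction as written: 2 × (−86) = −172 kJ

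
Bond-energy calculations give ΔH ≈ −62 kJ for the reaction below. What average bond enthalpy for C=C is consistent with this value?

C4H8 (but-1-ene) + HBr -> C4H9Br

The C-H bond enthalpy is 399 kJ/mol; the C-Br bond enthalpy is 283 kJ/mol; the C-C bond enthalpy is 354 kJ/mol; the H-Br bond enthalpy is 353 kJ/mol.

D(C=C) ≈ 621 kJ/mol

Let D be the C=C bond energy.
Σ(broken) = 2×354 + 8×399 + 1×D + 1×353 = 4253 + D
Σ(formed) = 1×283 + 3×354 + 9×399 = 4936
ΔH = Σ(broken) − Σ(formed) = (4253 + D) − (4936) = −683 + D
Setting this equal to −62 kJ gives D = 621 kJ/mol.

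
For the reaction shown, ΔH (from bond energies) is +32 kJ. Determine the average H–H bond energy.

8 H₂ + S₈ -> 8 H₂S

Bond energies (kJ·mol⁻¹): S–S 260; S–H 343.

D(H–H) ≈ 430 kJ/mol

Let D be the H–H bond energy.
Σ(broken) = 8×D + 8×260 = 2080 + 8D
Σ(formed) = 16×343 = 5488
ΔH = Σ(broken) − Σ(formed) = (2080 + 8D) − (5488) = −3408 + 8D
Setting this equal to +32 kJ gives 8D = 3440, so D = 430 kJ/mol.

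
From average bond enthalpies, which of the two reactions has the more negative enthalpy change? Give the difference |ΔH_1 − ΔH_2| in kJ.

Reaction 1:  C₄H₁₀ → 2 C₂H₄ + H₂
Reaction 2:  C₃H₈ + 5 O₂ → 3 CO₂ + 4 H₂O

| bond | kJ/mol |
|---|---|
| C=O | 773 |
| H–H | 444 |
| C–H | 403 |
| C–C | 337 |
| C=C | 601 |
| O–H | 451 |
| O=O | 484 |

Reaction 1:
  Bonds broken (reactants):
    C–C: 3 × 337 = 1011
    C–H: 10 × 403 = 4030
    Σ(broken) = 5041 kJ
  Bonds formed (products):
    C–H: 8 × 403 = 3224
    C=C: 2 × 601 = 1202
    H–H: 1 × 444 = 444
    Σ(formed) = 4870 kJ
  ΔH_1 = 5041 − 4870 = +171 kJ
Reaction 2:
  Bonds broken (reactants):
    C–C: 2 × 337 = 674
    C–H: 8 × 403 = 3224
    O=O: 5 × 484 = 2420
    Σ(broken) = 6318 kJ
  Bonds formed (products):
    C=O: 6 × 773 = 4638
    O–H: 8 × 451 = 3608
    Σ(formed) = 8246 kJ
  ΔH_2 = 6318 − 8246 = −1928 kJ
ΔH_1 − ΔH_2 = +2099 kJ, so reaction 2 has the more negative ΔH; |ΔH_1 − ΔH_2| = 2099 kJ.

Reaction 2, by 2099 kJ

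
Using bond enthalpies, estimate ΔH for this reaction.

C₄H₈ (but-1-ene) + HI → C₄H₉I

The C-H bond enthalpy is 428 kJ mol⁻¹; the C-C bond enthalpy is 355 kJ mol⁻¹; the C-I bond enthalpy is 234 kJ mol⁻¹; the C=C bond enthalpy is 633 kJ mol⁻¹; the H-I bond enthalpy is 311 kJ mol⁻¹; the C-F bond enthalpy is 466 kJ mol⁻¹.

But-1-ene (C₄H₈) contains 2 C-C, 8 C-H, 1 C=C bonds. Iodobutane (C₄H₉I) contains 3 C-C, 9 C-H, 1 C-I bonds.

ΔH ≈ −73 kJ

Bonds broken (reactants):
  C-C: 2 × 355 = 710
  C-H: 8 × 428 = 3424
  C=C: 1 × 633 = 633
  H-I: 1 × 311 = 311
  Σ(broken) = 5078 kJ
Bonds formed (products):
  C-C: 3 × 355 = 1065
  C-H: 9 × 428 = 3852
  C-I: 1 × 234 = 234
  Σ(formed) = 5151 kJ
ΔH = Σ(broken) − Σ(formed) = 5078 − 5151 = −73 kJ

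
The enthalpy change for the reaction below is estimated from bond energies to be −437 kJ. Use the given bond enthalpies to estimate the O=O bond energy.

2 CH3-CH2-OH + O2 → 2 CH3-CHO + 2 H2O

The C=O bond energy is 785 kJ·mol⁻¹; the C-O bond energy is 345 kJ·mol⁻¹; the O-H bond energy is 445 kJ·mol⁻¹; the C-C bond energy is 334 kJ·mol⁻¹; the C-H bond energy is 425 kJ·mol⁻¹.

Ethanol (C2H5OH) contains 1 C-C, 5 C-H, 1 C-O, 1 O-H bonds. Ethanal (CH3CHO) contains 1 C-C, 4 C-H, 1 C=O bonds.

Let D be the O=O bond energy.
Σ(broken) = 2×334 + 10×425 + 2×345 + 2×445 + 1×D = 6498 + D
Σ(formed) = 2×334 + 8×425 + 2×785 + 4×445 = 7418
ΔH = Σ(broken) − Σ(formed) = (6498 + D) − (7418) = −920 + D
Setting this equal to −437 kJ gives D = 483 kJ/mol.

D(O=O) ≈ 483 kJ/mol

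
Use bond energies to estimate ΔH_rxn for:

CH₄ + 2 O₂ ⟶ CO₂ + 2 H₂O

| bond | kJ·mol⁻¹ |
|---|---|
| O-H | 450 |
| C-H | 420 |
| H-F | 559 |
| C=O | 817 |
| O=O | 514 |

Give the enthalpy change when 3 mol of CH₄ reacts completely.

Bonds broken (reactants):
  C-H: 4 × 420 = 1680
  O=O: 2 × 514 = 1028
  Σ(broken) = 2708 kJ
Bonds formed (products):
  C=O: 2 × 817 = 1634
  O-H: 4 × 450 = 1800
  Σ(formed) = 3434 kJ
ΔH = Σ(broken) − Σ(formed) = 2708 − 3434 = −726 kJ
For 3× the reaction as written: 3 × (−726) = −2178 kJ

ΔH = −2178 kJ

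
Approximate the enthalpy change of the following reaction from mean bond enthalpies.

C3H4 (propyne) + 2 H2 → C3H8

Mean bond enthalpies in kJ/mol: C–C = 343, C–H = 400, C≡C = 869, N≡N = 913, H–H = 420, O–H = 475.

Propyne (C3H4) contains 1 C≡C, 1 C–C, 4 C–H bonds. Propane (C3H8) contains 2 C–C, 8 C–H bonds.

Bonds broken (reactants):
  C≡C: 1 × 869 = 869
  C–C: 1 × 343 = 343
  C–H: 4 × 400 = 1600
  H–H: 2 × 420 = 840
  Σ(broken) = 3652 kJ
Bonds formed (products):
  C–C: 2 × 343 = 686
  C–H: 8 × 400 = 3200
  Σ(formed) = 3886 kJ
ΔH = Σ(broken) − Σ(formed) = 3652 − 3886 = −234 kJ

ΔH ≈ −234 kJ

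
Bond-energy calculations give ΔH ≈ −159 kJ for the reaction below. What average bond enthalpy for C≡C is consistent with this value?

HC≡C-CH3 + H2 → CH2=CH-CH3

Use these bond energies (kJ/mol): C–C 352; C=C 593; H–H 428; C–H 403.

Let D be the C≡C bond energy.
Σ(broken) = 1×D + 1×352 + 4×403 + 1×428 = 2392 + D
Σ(formed) = 1×352 + 6×403 + 1×593 = 3363
ΔH = Σ(broken) − Σ(formed) = (2392 + D) − (3363) = −971 + D
Setting this equal to −159 kJ gives D = 812 kJ/mol.

D(C≡C) ≈ 812 kJ/mol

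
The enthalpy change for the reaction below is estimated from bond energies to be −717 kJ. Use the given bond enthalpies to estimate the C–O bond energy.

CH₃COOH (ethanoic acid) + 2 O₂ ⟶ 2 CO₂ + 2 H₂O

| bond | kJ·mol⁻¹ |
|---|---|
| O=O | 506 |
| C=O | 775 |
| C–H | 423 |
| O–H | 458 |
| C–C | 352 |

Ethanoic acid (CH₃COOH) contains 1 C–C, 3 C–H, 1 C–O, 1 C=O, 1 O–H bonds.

Let D be the C–O bond energy.
Σ(broken) = 1×352 + 3×423 + 1×D + 1×775 + 1×458 + 2×506 = 3866 + D
Σ(formed) = 4×775 + 4×458 = 4932
ΔH = Σ(broken) − Σ(formed) = (3866 + D) − (4932) = −1066 + D
Setting this equal to −717 kJ gives D = 349 kJ/mol.

D(C–O) ≈ 349 kJ/mol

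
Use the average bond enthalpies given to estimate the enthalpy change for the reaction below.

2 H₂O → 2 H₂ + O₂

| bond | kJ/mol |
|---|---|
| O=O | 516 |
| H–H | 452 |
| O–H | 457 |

Bonds broken (reactants):
  O–H: 4 × 457 = 1828
  Σ(broken) = 1828 kJ
Bonds formed (products):
  H–H: 2 × 452 = 904
  O=O: 1 × 516 = 516
  Σ(formed) = 1420 kJ
ΔH = Σ(broken) − Σ(formed) = 1828 − 1420 = +408 kJ

ΔH ≈ +408 kJ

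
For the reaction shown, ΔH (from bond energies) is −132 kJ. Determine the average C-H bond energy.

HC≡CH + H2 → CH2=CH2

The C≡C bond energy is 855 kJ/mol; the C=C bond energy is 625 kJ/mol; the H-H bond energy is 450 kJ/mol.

Let D be the C-H bond energy.
Σ(broken) = 1×855 + 2×D + 1×450 = 1305 + 2D
Σ(formed) = 4×D + 1×625 = 625 + 4D
ΔH = Σ(broken) − Σ(formed) = (1305 + 2D) − (625 + 4D) = +680 − 2D
Setting this equal to −132 kJ gives 2D = 812, so D = 406 kJ/mol.

D(C-H) ≈ 406 kJ/mol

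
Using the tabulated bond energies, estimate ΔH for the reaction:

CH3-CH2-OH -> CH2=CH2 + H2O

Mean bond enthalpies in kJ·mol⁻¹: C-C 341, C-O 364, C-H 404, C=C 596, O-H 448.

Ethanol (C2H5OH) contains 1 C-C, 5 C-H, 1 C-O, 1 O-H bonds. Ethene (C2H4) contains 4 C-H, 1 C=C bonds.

ΔH ≈ +65 kJ

Bonds broken (reactants):
  C-C: 1 × 341 = 341
  C-H: 5 × 404 = 2020
  C-O: 1 × 364 = 364
  O-H: 1 × 448 = 448
  Σ(broken) = 3173 kJ
Bonds formed (products):
  C-H: 4 × 404 = 1616
  C=C: 1 × 596 = 596
  O-H: 2 × 448 = 896
  Σ(formed) = 3108 kJ
ΔH = Σ(broken) − Σ(formed) = 3173 − 3108 = +65 kJ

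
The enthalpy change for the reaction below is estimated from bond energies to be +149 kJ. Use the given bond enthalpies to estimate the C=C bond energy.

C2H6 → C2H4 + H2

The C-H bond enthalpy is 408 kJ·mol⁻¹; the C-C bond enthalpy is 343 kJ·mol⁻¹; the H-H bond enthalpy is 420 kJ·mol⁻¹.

D(C=C) ≈ 590 kJ/mol

Let D be the C=C bond energy.
Σ(broken) = 1×343 + 6×408 = 2791
Σ(formed) = 4×408 + 1×D + 1×420 = 2052 + D
ΔH = Σ(broken) − Σ(formed) = (2791) − (2052 + D) = +739 − D
Setting this equal to +149 kJ gives D = 590 kJ/mol.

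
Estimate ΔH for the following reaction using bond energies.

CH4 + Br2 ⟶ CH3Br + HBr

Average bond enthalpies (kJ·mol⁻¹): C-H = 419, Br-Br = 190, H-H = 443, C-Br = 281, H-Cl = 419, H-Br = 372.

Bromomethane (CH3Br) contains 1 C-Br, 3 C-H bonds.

Bonds broken (reactants):
  Br-Br: 1 × 190 = 190
  C-H: 4 × 419 = 1676
  Σ(broken) = 1866 kJ
Bonds formed (products):
  C-Br: 1 × 281 = 281
  C-H: 3 × 419 = 1257
  H-Br: 1 × 372 = 372
  Σ(formed) = 1910 kJ
ΔH = Σ(broken) − Σ(formed) = 1866 − 1910 = −44 kJ

ΔH ≈ −44 kJ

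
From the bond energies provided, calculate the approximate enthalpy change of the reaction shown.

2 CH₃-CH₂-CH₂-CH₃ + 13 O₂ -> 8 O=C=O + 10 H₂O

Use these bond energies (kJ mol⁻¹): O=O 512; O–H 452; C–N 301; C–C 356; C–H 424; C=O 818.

ΔH ≈ −4856 kJ

Bonds broken (reactants):
  C–C: 6 × 356 = 2136
  C–H: 20 × 424 = 8480
  O=O: 13 × 512 = 6656
  Σ(broken) = 17272 kJ
Bonds formed (products):
  C=O: 16 × 818 = 13088
  O–H: 20 × 452 = 9040
  Σ(formed) = 22128 kJ
ΔH = Σ(broken) − Σ(formed) = 17272 − 22128 = −4856 kJ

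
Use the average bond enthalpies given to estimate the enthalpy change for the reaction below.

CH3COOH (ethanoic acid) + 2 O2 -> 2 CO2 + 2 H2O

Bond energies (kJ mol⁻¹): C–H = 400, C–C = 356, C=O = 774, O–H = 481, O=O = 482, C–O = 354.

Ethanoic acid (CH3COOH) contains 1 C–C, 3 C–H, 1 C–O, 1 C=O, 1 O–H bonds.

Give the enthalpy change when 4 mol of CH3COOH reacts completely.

Bonds broken (reactants):
  C–C: 1 × 356 = 356
  C–H: 3 × 400 = 1200
  C–O: 1 × 354 = 354
  C=O: 1 × 774 = 774
  O–H: 1 × 481 = 481
  O=O: 2 × 482 = 964
  Σ(broken) = 4129 kJ
Bonds formed (products):
  C=O: 4 × 774 = 3096
  O–H: 4 × 481 = 1924
  Σ(formed) = 5020 kJ
ΔH = Σ(broken) − Σ(formed) = 4129 − 5020 = −891 kJ
For 4× the reaction as written: 4 × (−891) = −3564 kJ

ΔH = −3564 kJ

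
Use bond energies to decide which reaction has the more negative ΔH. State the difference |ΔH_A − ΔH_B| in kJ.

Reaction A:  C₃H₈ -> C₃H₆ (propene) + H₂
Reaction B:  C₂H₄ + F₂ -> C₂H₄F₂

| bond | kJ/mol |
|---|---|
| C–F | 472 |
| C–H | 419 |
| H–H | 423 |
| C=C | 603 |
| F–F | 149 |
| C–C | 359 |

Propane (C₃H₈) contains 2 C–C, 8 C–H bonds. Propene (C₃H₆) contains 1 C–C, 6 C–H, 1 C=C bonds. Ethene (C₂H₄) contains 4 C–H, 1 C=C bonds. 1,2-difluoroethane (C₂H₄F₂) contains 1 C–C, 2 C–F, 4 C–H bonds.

Reaction B, by 722 kJ

Reaction A:
  Bonds broken (reactants):
    C–C: 2 × 359 = 718
    C–H: 8 × 419 = 3352
    Σ(broken) = 4070 kJ
  Bonds formed (products):
    C–C: 1 × 359 = 359
    C–H: 6 × 419 = 2514
    C=C: 1 × 603 = 603
    H–H: 1 × 423 = 423
    Σ(formed) = 3899 kJ
  ΔH_A = 4070 − 3899 = +171 kJ
Reaction B:
  Bonds broken (reactants):
    C–H: 4 × 419 = 1676
    C=C: 1 × 603 = 603
    F–F: 1 × 149 = 149
    Σ(broken) = 2428 kJ
  Bonds formed (products):
    C–C: 1 × 359 = 359
    C–F: 2 × 472 = 944
    C–H: 4 × 419 = 1676
    Σ(formed) = 2979 kJ
  ΔH_B = 2428 − 2979 = −551 kJ
ΔH_A − ΔH_B = +722 kJ, so reaction B has the more negative ΔH; |ΔH_A − ΔH_B| = 722 kJ.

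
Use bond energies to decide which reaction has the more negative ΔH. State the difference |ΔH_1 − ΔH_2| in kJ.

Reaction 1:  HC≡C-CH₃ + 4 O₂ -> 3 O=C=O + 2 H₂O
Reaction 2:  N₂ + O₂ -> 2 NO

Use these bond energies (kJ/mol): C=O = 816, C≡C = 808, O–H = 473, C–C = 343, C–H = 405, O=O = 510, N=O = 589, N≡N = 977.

Reaction 1, by 2286 kJ

Reaction 1:
  Bonds broken (reactants):
    C≡C: 1 × 808 = 808
    C–C: 1 × 343 = 343
    C–H: 4 × 405 = 1620
    O=O: 4 × 510 = 2040
    Σ(broken) = 4811 kJ
  Bonds formed (products):
    C=O: 6 × 816 = 4896
    O–H: 4 × 473 = 1892
    Σ(formed) = 6788 kJ
  ΔH_1 = 4811 − 6788 = −1977 kJ
Reaction 2:
  Bonds broken (reactants):
    N≡N: 1 × 977 = 977
    O=O: 1 × 510 = 510
    Σ(broken) = 1487 kJ
  Bonds formed (products):
    N=O: 2 × 589 = 1178
    Σ(formed) = 1178 kJ
  ΔH_2 = 1487 − 1178 = +309 kJ
ΔH_1 − ΔH_2 = −2286 kJ, so reaction 1 has the more negative ΔH; |ΔH_1 − ΔH_2| = 2286 kJ.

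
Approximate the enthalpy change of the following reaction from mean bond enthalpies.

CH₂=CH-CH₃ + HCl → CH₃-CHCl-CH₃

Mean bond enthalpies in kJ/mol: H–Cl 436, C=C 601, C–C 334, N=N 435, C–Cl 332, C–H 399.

ΔH ≈ −28 kJ

Bonds broken (reactants):
  C–C: 1 × 334 = 334
  C–H: 6 × 399 = 2394
  C=C: 1 × 601 = 601
  H–Cl: 1 × 436 = 436
  Σ(broken) = 3765 kJ
Bonds formed (products):
  C–C: 2 × 334 = 668
  C–Cl: 1 × 332 = 332
  C–H: 7 × 399 = 2793
  Σ(formed) = 3793 kJ
ΔH = Σ(broken) − Σ(formed) = 3765 − 3793 = −28 kJ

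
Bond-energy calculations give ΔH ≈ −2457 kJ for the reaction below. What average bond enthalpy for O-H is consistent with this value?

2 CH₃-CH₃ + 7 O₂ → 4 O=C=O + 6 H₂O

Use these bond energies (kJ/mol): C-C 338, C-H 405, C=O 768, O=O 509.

D(O-H) ≈ 451 kJ/mol

Let D be the O-H bond energy.
Σ(broken) = 2×338 + 12×405 + 7×509 = 9099
Σ(formed) = 8×768 + 12×D = 6144 + 12D
ΔH = Σ(broken) − Σ(formed) = (9099) − (6144 + 12D) = +2955 − 12D
Setting this equal to −2457 kJ gives 12D = 5412, so D = 451 kJ/mol.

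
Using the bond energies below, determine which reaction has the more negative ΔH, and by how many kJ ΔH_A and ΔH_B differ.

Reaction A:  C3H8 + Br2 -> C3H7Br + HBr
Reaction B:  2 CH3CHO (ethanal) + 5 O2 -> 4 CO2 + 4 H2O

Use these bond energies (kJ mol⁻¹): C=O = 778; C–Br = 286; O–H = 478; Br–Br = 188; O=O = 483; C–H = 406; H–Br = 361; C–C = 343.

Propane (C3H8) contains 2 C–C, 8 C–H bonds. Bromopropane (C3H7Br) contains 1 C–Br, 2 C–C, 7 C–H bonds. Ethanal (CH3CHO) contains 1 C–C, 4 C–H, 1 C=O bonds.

Reaction B, by 2090 kJ

Reaction A:
  Bonds broken (reactants):
    Br–Br: 1 × 188 = 188
    C–C: 2 × 343 = 686
    C–H: 8 × 406 = 3248
    Σ(broken) = 4122 kJ
  Bonds formed (products):
    C–Br: 1 × 286 = 286
    C–C: 2 × 343 = 686
    C–H: 7 × 406 = 2842
    H–Br: 1 × 361 = 361
    Σ(formed) = 4175 kJ
  ΔH_A = 4122 − 4175 = −53 kJ
Reaction B:
  Bonds broken (reactants):
    C–C: 2 × 343 = 686
    C–H: 8 × 406 = 3248
    C=O: 2 × 778 = 1556
    O=O: 5 × 483 = 2415
    Σ(broken) = 7905 kJ
  Bonds formed (products):
    C=O: 8 × 778 = 6224
    O–H: 8 × 478 = 3824
    Σ(formed) = 10048 kJ
  ΔH_B = 7905 − 10048 = −2143 kJ
ΔH_A − ΔH_B = +2090 kJ, so reaction B has the more negative ΔH; |ΔH_A − ΔH_B| = 2090 kJ.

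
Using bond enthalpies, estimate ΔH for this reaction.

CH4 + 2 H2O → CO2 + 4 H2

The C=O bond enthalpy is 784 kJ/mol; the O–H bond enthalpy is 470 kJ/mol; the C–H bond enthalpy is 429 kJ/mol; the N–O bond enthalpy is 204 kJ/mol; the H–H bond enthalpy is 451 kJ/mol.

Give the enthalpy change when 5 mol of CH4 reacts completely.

Bonds broken (reactants):
  C–H: 4 × 429 = 1716
  O–H: 4 × 470 = 1880
  Σ(broken) = 3596 kJ
Bonds formed (products):
  C=O: 2 × 784 = 1568
  H–H: 4 × 451 = 1804
  Σ(formed) = 3372 kJ
ΔH = Σ(broken) − Σ(formed) = 3596 − 3372 = +224 kJ
For 5× the reaction as written: 5 × (+224) = +1120 kJ

ΔH = +1120 kJ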